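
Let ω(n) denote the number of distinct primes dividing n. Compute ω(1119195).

6

1119195 = 3^2 · 124355
124355 = 5 · 24871
24871 = 7 · 3553
3553 = 11 · 323
323 = 17 · 19
1119195 = 3^2 · 5 · 7 · 11 · 17 · 19, which has 6 distinct prime factors.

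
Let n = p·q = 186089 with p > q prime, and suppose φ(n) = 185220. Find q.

379

φ(n) = (p−1)(q−1) = n − (p+q) + 1, so p + q = 186089 − 185220 + 1 = 870.
p and q are the roots of t² − 870t + 186089 = 0.
Discriminant: 870² − 4·186089 = 756900 − 744356 = 12544; √12544 = 112.
q = (870 − 112)/2 = 379, p = (870 + 112)/2 = 491.
Check: 379 · 491 = 186089.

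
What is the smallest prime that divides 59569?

71

59569 is odd.
Digit sum 34, not divisible by 3.
Ends in 9: not divisible by 5.
7: 59569 = 7·8509 + 6
11: 59569 = 11·5415 + 4
13: 59569 = 13·4582 + 3
17: 59569 = 17·3504 + 1
19: 59569 = 19·3135 + 4
23: 59569 = 23·2589 + 22
29: 59569 = 29·2054 + 3
31: 59569 = 31·1921 + 18
37: 59569 = 37·1609 + 36
41: 59569 = 41·1452 + 37
43: 59569 = 43·1385 + 14
47: 59569 = 47·1267 + 20
53: 59569 = 53·1123 + 50
59: 59569 = 59·1009 + 38
61: 59569 = 61·976 + 33
67: 59569 = 67·889 + 6
71: 59569 = 71·839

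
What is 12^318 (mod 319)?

144

12^1 ≡ 12 (mod 319)
12^2 ≡ 12^2 = 144 ≡ 144 (mod 319)
12^4 ≡ 144^2 = 20736 ≡ 1 (mod 319)
12^8 ≡ 1^2 = 1 ≡ 1 (mod 319)
12^16 ≡ 1^2 = 1 ≡ 1 (mod 319)
12^32 ≡ 1^2 = 1 ≡ 1 (mod 319)
12^64 ≡ 1^2 = 1 ≡ 1 (mod 319)
12^128 ≡ 1^2 = 1 ≡ 1 (mod 319)
12^256 ≡ 1^2 = 1 ≡ 1 (mod 319)
318 = 256 + 32 + 16 + 8 + 4 + 2 in binary powers of 2.
So 12^318 ≡ 1 · 1 · 1 · 1 · 1 · 144 ≡ 144 (mod 319).
Since 144 ≠ 1, base 12 is a Fermat witness: 319 is composite.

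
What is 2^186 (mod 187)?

174

2^1 ≡ 2 (mod 187)
2^2 ≡ 2^2 = 4 ≡ 4 (mod 187)
2^4 ≡ 4^2 = 16 ≡ 16 (mod 187)
2^8 ≡ 16^2 = 256 ≡ 69 (mod 187)
2^16 ≡ 69^2 = 4761 ≡ 86 (mod 187)
2^32 ≡ 86^2 = 7396 ≡ 103 (mod 187)
2^64 ≡ 103^2 = 10609 ≡ 137 (mod 187)
2^128 ≡ 137^2 = 18769 ≡ 69 (mod 187)
186 = 128 + 32 + 16 + 8 + 2 in binary powers of 2.
So 2^186 ≡ 69 · 103 · 86 · 69 · 4 ≡ 174 (mod 187).
Since 174 ≠ 1, base 2 is a Fermat witness: 187 is composite.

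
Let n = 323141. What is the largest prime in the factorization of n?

67

323141 = 7 · 46163
46163 = 13 · 3551
3551 = 53 · 67
67 is prime.
So 323141 = 7 · 13 · 53 · 67; the largest prime factor is 67.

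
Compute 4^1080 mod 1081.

4^1 ≡ 4 (mod 1081)
4^2 ≡ 4^2 = 16 ≡ 16 (mod 1081)
4^4 ≡ 16^2 = 256 ≡ 256 (mod 1081)
4^8 ≡ 256^2 = 65536 ≡ 676 (mod 1081)
4^16 ≡ 676^2 = 456976 ≡ 794 (mod 1081)
4^32 ≡ 794^2 = 630436 ≡ 213 (mod 1081)
4^64 ≡ 213^2 = 45369 ≡ 1048 (mod 1081)
4^128 ≡ 1048^2 = 1098304 ≡ 8 (mod 1081)
4^256 ≡ 8^2 = 64 ≡ 64 (mod 1081)
4^512 ≡ 64^2 = 4096 ≡ 853 (mod 1081)
4^1024 ≡ 853^2 = 727609 ≡ 96 (mod 1081)
1080 = 1024 + 32 + 16 + 8 in binary powers of 2.
So 4^1080 ≡ 96 · 213 · 794 · 676 ≡ 200 (mod 1081).
Since 200 ≠ 1, base 4 is a Fermat witness: 1081 is composite.

200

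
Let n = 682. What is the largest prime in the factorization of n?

31

682 = 2 · 341
341 = 11 · 31
31 is prime.
So 682 = 2 · 11 · 31; the largest prime factor is 31.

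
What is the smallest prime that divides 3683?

29

3683 is odd.
Digit sum 20, not divisible by 3.
Ends in 3: not divisible by 5.
7: 3683 = 7·526 + 1
11: 3683 = 11·334 + 9
13: 3683 = 13·283 + 4
17: 3683 = 17·216 + 11
19: 3683 = 19·193 + 16
23: 3683 = 23·160 + 3
29: 3683 = 29·127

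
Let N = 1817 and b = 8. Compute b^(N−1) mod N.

836

8^1 ≡ 8 (mod 1817)
8^2 ≡ 8^2 = 64 ≡ 64 (mod 1817)
8^4 ≡ 64^2 = 4096 ≡ 462 (mod 1817)
8^8 ≡ 462^2 = 213444 ≡ 855 (mod 1817)
8^16 ≡ 855^2 = 731025 ≡ 591 (mod 1817)
8^32 ≡ 591^2 = 349281 ≡ 417 (mod 1817)
8^64 ≡ 417^2 = 173889 ≡ 1274 (mod 1817)
8^128 ≡ 1274^2 = 1623076 ≡ 495 (mod 1817)
8^256 ≡ 495^2 = 245025 ≡ 1547 (mod 1817)
8^512 ≡ 1547^2 = 2393209 ≡ 220 (mod 1817)
8^1024 ≡ 220^2 = 48400 ≡ 1158 (mod 1817)
1816 = 1024 + 512 + 256 + 16 + 8 in binary powers of 2.
So 8^1816 ≡ 1158 · 220 · 1547 · 591 · 855 ≡ 836 (mod 1817).
Since 836 ≠ 1, base 8 is a Fermat witness: 1817 is composite.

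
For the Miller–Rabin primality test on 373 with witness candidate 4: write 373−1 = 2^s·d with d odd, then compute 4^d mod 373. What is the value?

373 − 1 = 372 = 2^2 · 93, so d = 93.
4^1 ≡ 4 (mod 373)
4^2 ≡ 4^2 = 16 ≡ 16 (mod 373)
4^4 ≡ 16^2 = 256 ≡ 256 (mod 373)
4^8 ≡ 256^2 = 65536 ≡ 261 (mod 373)
4^16 ≡ 261^2 = 68121 ≡ 235 (mod 373)
4^32 ≡ 235^2 = 55225 ≡ 21 (mod 373)
4^64 ≡ 21^2 = 441 ≡ 68 (mod 373)
93 = 64 + 16 + 8 + 4 + 1 in binary powers of 2.
So 4^93 ≡ 68 · 235 · 261 · 256 · 4 ≡ 372 (mod 373).
Since 4^d ≡ 372 (mod 373), base 4 does not prove 373 composite.

372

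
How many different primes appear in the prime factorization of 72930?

6

72930 = 2 · 36465
36465 = 3 · 12155
12155 = 5 · 2431
2431 = 11 · 221
221 = 13 · 17
72930 = 2 · 3 · 5 · 11 · 13 · 17, which has 6 distinct prime factors.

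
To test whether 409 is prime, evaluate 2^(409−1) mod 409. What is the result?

2^1 ≡ 2 (mod 409)
2^2 ≡ 2^2 = 4 ≡ 4 (mod 409)
2^4 ≡ 4^2 = 16 ≡ 16 (mod 409)
2^8 ≡ 16^2 = 256 ≡ 256 (mod 409)
2^16 ≡ 256^2 = 65536 ≡ 96 (mod 409)
2^32 ≡ 96^2 = 9216 ≡ 218 (mod 409)
2^64 ≡ 218^2 = 47524 ≡ 80 (mod 409)
2^128 ≡ 80^2 = 6400 ≡ 265 (mod 409)
2^256 ≡ 265^2 = 70225 ≡ 286 (mod 409)
408 = 256 + 128 + 16 + 8 in binary powers of 2.
So 2^408 ≡ 286 · 265 · 96 · 256 ≡ 1 (mod 409).
Since the result is 1, base 2 gives no evidence that 409 is composite.

1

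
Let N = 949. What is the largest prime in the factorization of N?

73

949 = 13 · 73
73 is prime.
So 949 = 13 · 73; the largest prime factor is 73.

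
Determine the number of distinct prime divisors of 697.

697 = 17 · 41
697 = 17 · 41, which has 2 distinct prime factors.

2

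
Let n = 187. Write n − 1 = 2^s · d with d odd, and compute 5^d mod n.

187 − 1 = 186 = 2^1 · 93, so d = 93.
5^1 ≡ 5 (mod 187)
5^2 ≡ 5^2 = 25 ≡ 25 (mod 187)
5^4 ≡ 25^2 = 625 ≡ 64 (mod 187)
5^8 ≡ 64^2 = 4096 ≡ 169 (mod 187)
5^16 ≡ 169^2 = 28561 ≡ 137 (mod 187)
5^32 ≡ 137^2 = 18769 ≡ 69 (mod 187)
5^64 ≡ 69^2 = 4761 ≡ 86 (mod 187)
93 = 64 + 16 + 8 + 4 + 1 in binary powers of 2.
So 5^93 ≡ 86 · 137 · 169 · 64 · 5 ≡ 37 (mod 187).
Squaring chain: 37; never reaches −1, so base 5 is a Miller–Rabin witness that 187 is composite.

37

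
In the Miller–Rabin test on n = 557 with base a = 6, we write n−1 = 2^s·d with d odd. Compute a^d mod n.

1

557 − 1 = 556 = 2^2 · 139, so d = 139.
6^1 ≡ 6 (mod 557)
6^2 ≡ 6^2 = 36 ≡ 36 (mod 557)
6^4 ≡ 36^2 = 1296 ≡ 182 (mod 557)
6^8 ≡ 182^2 = 33124 ≡ 261 (mod 557)
6^16 ≡ 261^2 = 68121 ≡ 167 (mod 557)
6^32 ≡ 167^2 = 27889 ≡ 39 (mod 557)
6^64 ≡ 39^2 = 1521 ≡ 407 (mod 557)
6^128 ≡ 407^2 = 165649 ≡ 220 (mod 557)
139 = 128 + 8 + 2 + 1 in binary powers of 2.
So 6^139 ≡ 220 · 261 · 36 · 6 ≡ 1 (mod 557).
Since 6^d ≡ 1 (mod 557), base 6 does not prove 557 composite.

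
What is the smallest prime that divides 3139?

3139 is odd.
Digit sum 16, not divisible by 3.
Ends in 9: not divisible by 5.
7: 3139 = 7·448 + 3
11: 3139 = 11·285 + 4
13: 3139 = 13·241 + 6
17: 3139 = 17·184 + 11
19: 3139 = 19·165 + 4
23: 3139 = 23·136 + 11
29: 3139 = 29·108 + 7
31: 3139 = 31·101 + 8
37: 3139 = 37·84 + 31
41: 3139 = 41·76 + 23
43: 3139 = 43·73

43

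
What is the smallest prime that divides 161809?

161809 is odd.
Digit sum 25, not divisible by 3.
Ends in 9: not divisible by 5.
7: 161809 = 7·23115 + 4
11: 161809 = 11·14709 + 10
13: 161809 = 13·12446 + 11
17: 161809 = 17·9518 + 3
19: 161809 = 19·8516 + 5
23: 161809 = 23·7035 + 4
29: 161809 = 29·5579 + 18
31: 161809 = 31·5219 + 20
37: 161809 = 37·4373 + 8
41: 161809 = 41·3946 + 23
43: 161809 = 43·3763

43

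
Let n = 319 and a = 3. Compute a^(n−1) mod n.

3^1 ≡ 3 (mod 319)
3^2 ≡ 3^2 = 9 ≡ 9 (mod 319)
3^4 ≡ 9^2 = 81 ≡ 81 (mod 319)
3^8 ≡ 81^2 = 6561 ≡ 181 (mod 319)
3^16 ≡ 181^2 = 32761 ≡ 223 (mod 319)
3^32 ≡ 223^2 = 49729 ≡ 284 (mod 319)
3^64 ≡ 284^2 = 80656 ≡ 268 (mod 319)
3^128 ≡ 268^2 = 71824 ≡ 49 (mod 319)
3^256 ≡ 49^2 = 2401 ≡ 168 (mod 319)
318 = 256 + 32 + 16 + 8 + 4 + 2 in binary powers of 2.
So 3^318 ≡ 168 · 284 · 223 · 181 · 81 · 9 ≡ 5 (mod 319).
Since 5 ≠ 1, base 3 is a Fermat witness: 319 is composite.

5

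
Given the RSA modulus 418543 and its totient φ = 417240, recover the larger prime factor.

733

φ(n) = (p−1)(q−1) = n − (p+q) + 1, so p + q = 418543 − 417240 + 1 = 1304.
p and q are the roots of t² − 1304t + 418543 = 0.
Discriminant: 1304² − 4·418543 = 1700416 − 1674172 = 26244; √26244 = 162.
q = (1304 − 162)/2 = 571, p = (1304 + 162)/2 = 733.
Check: 571 · 733 = 418543.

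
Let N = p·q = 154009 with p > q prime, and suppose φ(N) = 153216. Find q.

337

φ(n) = (p−1)(q−1) = n − (p+q) + 1, so p + q = 154009 − 153216 + 1 = 794.
p and q are the roots of t² − 794t + 154009 = 0.
Discriminant: 794² − 4·154009 = 630436 − 616036 = 14400; √14400 = 120.
q = (794 − 120)/2 = 337, p = (794 + 120)/2 = 457.
Check: 337 · 457 = 154009.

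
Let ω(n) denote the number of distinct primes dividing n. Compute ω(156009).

5

156009 = 3 · 52003
52003 = 7 · 7429
7429 = 17 · 437
437 = 19 · 23
156009 = 3 · 7 · 17 · 19 · 23, which has 5 distinct prime factors.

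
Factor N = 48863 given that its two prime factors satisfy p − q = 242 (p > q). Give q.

131

Since p = q + 242, we have 48863 = q(q + 242), so q² + 242q − 48863 = 0.
Discriminant: 242² + 4·48863 = 58564 + 195452 = 254016; √254016 = 504.
q = (−242 + 504)/2 = 131, and p = q + 242 = 373.
Check: 131 · 373 = 48863.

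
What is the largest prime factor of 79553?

79

79553 = 19 · 4187
4187 = 53 · 79
79 is prime.
So 79553 = 19 · 53 · 79; the largest prime factor is 79.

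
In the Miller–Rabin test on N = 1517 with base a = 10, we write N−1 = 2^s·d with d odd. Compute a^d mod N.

1517 − 1 = 1516 = 2^2 · 379, so d = 379.
10^1 ≡ 10 (mod 1517)
10^2 ≡ 10^2 = 100 ≡ 100 (mod 1517)
10^4 ≡ 100^2 = 10000 ≡ 898 (mod 1517)
10^8 ≡ 898^2 = 806404 ≡ 877 (mod 1517)
10^16 ≡ 877^2 = 769129 ≡ 10 (mod 1517)
10^32 ≡ 10^2 = 100 ≡ 100 (mod 1517)
10^64 ≡ 100^2 = 10000 ≡ 898 (mod 1517)
10^128 ≡ 898^2 = 806404 ≡ 877 (mod 1517)
10^256 ≡ 877^2 = 769129 ≡ 10 (mod 1517)
379 = 256 + 64 + 32 + 16 + 8 + 2 + 1 in binary powers of 2.
So 10^379 ≡ 10 · 898 · 100 · 10 · 877 · 100 · 10 ≡ 898 (mod 1517).
Squaring chain: 898 → 877; never reaches −1, so base 10 is a Miller–Rabin witness that 1517 is composite.

898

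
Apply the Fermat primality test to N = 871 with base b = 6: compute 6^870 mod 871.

6^1 ≡ 6 (mod 871)
6^2 ≡ 6^2 = 36 ≡ 36 (mod 871)
6^4 ≡ 36^2 = 1296 ≡ 425 (mod 871)
6^8 ≡ 425^2 = 180625 ≡ 328 (mod 871)
6^16 ≡ 328^2 = 107584 ≡ 451 (mod 871)
6^32 ≡ 451^2 = 203401 ≡ 458 (mod 871)
6^64 ≡ 458^2 = 209764 ≡ 724 (mod 871)
6^128 ≡ 724^2 = 524176 ≡ 705 (mod 871)
6^256 ≡ 705^2 = 497025 ≡ 555 (mod 871)
6^512 ≡ 555^2 = 308025 ≡ 562 (mod 871)
870 = 512 + 256 + 64 + 32 + 4 + 2 in binary powers of 2.
So 6^870 ≡ 562 · 555 · 724 · 458 · 425 · 36 ≡ 844 (mod 871).
Since 844 ≠ 1, base 6 is a Fermat witness: 871 is composite.

844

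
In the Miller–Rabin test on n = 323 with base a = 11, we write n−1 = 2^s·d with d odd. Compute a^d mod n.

323 − 1 = 322 = 2^1 · 161, so d = 161.
11^1 ≡ 11 (mod 323)
11^2 ≡ 11^2 = 121 ≡ 121 (mod 323)
11^4 ≡ 121^2 = 14641 ≡ 106 (mod 323)
11^8 ≡ 106^2 = 11236 ≡ 254 (mod 323)
11^16 ≡ 254^2 = 64516 ≡ 239 (mod 323)
11^32 ≡ 239^2 = 57121 ≡ 273 (mod 323)
11^64 ≡ 273^2 = 74529 ≡ 239 (mod 323)
11^128 ≡ 239^2 = 57121 ≡ 273 (mod 323)
161 = 128 + 32 + 1 in binary powers of 2.
So 11^161 ≡ 273 · 273 · 11 ≡ 45 (mod 323).
Squaring chain: 45; never reaches −1, so base 11 is a Miller–Rabin witness that 323 is composite.

45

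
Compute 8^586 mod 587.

8^1 ≡ 8 (mod 587)
8^2 ≡ 8^2 = 64 ≡ 64 (mod 587)
8^4 ≡ 64^2 = 4096 ≡ 574 (mod 587)
8^8 ≡ 574^2 = 329476 ≡ 169 (mod 587)
8^16 ≡ 169^2 = 28561 ≡ 385 (mod 587)
8^32 ≡ 385^2 = 148225 ≡ 301 (mod 587)
8^64 ≡ 301^2 = 90601 ≡ 203 (mod 587)
8^128 ≡ 203^2 = 41209 ≡ 119 (mod 587)
8^256 ≡ 119^2 = 14161 ≡ 73 (mod 587)
8^512 ≡ 73^2 = 5329 ≡ 46 (mod 587)
586 = 512 + 64 + 8 + 2 in binary powers of 2.
So 8^586 ≡ 46 · 203 · 169 · 64 ≡ 1 (mod 587).
Since the result is 1, base 8 gives no evidence that 587 is composite.

1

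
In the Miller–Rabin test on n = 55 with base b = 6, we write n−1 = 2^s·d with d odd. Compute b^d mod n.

41

55 − 1 = 54 = 2^1 · 27, so d = 27.
6^1 ≡ 6 (mod 55)
6^2 ≡ 6^2 = 36 ≡ 36 (mod 55)
6^4 ≡ 36^2 = 1296 ≡ 31 (mod 55)
6^8 ≡ 31^2 = 961 ≡ 26 (mod 55)
6^16 ≡ 26^2 = 676 ≡ 16 (mod 55)
27 = 16 + 8 + 2 + 1 in binary powers of 2.
So 6^27 ≡ 16 · 26 · 36 · 6 ≡ 41 (mod 55).
Squaring chain: 41; never reaches −1, so base 6 is a Miller–Rabin witness that 55 is composite.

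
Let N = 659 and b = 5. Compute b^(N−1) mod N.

5^1 ≡ 5 (mod 659)
5^2 ≡ 5^2 = 25 ≡ 25 (mod 659)
5^4 ≡ 25^2 = 625 ≡ 625 (mod 659)
5^8 ≡ 625^2 = 390625 ≡ 497 (mod 659)
5^16 ≡ 497^2 = 247009 ≡ 543 (mod 659)
5^32 ≡ 543^2 = 294849 ≡ 276 (mod 659)
5^64 ≡ 276^2 = 76176 ≡ 391 (mod 659)
5^128 ≡ 391^2 = 152881 ≡ 652 (mod 659)
5^256 ≡ 652^2 = 425104 ≡ 49 (mod 659)
5^512 ≡ 49^2 = 2401 ≡ 424 (mod 659)
658 = 512 + 128 + 16 + 2 in binary powers of 2.
So 5^658 ≡ 424 · 652 · 543 · 25 ≡ 1 (mod 659).
Since the result is 1, base 5 gives no evidence that 659 is composite.

1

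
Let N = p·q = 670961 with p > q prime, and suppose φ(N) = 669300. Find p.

φ(n) = (p−1)(q−1) = n − (p+q) + 1, so p + q = 670961 − 669300 + 1 = 1662.
p and q are the roots of t² − 1662t + 670961 = 0.
Discriminant: 1662² − 4·670961 = 2762244 − 2683844 = 78400; √78400 = 280.
q = (1662 − 280)/2 = 691, p = (1662 + 280)/2 = 971.
Check: 691 · 971 = 670961.

971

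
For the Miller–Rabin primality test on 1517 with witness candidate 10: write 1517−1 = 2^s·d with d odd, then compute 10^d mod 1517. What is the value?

1517 − 1 = 1516 = 2^2 · 379, so d = 379.
10^1 ≡ 10 (mod 1517)
10^2 ≡ 10^2 = 100 ≡ 100 (mod 1517)
10^4 ≡ 100^2 = 10000 ≡ 898 (mod 1517)
10^8 ≡ 898^2 = 806404 ≡ 877 (mod 1517)
10^16 ≡ 877^2 = 769129 ≡ 10 (mod 1517)
10^32 ≡ 10^2 = 100 ≡ 100 (mod 1517)
10^64 ≡ 100^2 = 10000 ≡ 898 (mod 1517)
10^128 ≡ 898^2 = 806404 ≡ 877 (mod 1517)
10^256 ≡ 877^2 = 769129 ≡ 10 (mod 1517)
379 = 256 + 64 + 32 + 16 + 8 + 2 + 1 in binary powers of 2.
So 10^379 ≡ 10 · 898 · 100 · 10 · 877 · 100 · 10 ≡ 898 (mod 1517).
Squaring chain: 898 → 877; never reaches −1, so base 10 is a Miller–Rabin witness that 1517 is composite.

898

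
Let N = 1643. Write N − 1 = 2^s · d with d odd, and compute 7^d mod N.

640

1643 − 1 = 1642 = 2^1 · 821, so d = 821.
7^1 ≡ 7 (mod 1643)
7^2 ≡ 7^2 = 49 ≡ 49 (mod 1643)
7^4 ≡ 49^2 = 2401 ≡ 758 (mod 1643)
7^8 ≡ 758^2 = 574564 ≡ 1157 (mod 1643)
7^16 ≡ 1157^2 = 1338649 ≡ 1247 (mod 1643)
7^32 ≡ 1247^2 = 1555009 ≡ 731 (mod 1643)
7^64 ≡ 731^2 = 534361 ≡ 386 (mod 1643)
7^128 ≡ 386^2 = 148996 ≡ 1126 (mod 1643)
7^256 ≡ 1126^2 = 1267876 ≡ 1123 (mod 1643)
7^512 ≡ 1123^2 = 1261129 ≡ 948 (mod 1643)
821 = 512 + 256 + 32 + 16 + 4 + 1 in binary powers of 2.
So 7^821 ≡ 948 · 1123 · 731 · 1247 · 758 · 7 ≡ 640 (mod 1643).
Squaring chain: 640; never reaches −1, so base 7 is a Miller–Rabin witness that 1643 is composite.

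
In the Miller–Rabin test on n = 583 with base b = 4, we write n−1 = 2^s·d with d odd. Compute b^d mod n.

70

583 − 1 = 582 = 2^1 · 291, so d = 291.
4^1 ≡ 4 (mod 583)
4^2 ≡ 4^2 = 16 ≡ 16 (mod 583)
4^4 ≡ 16^2 = 256 ≡ 256 (mod 583)
4^8 ≡ 256^2 = 65536 ≡ 240 (mod 583)
4^16 ≡ 240^2 = 57600 ≡ 466 (mod 583)
4^32 ≡ 466^2 = 217156 ≡ 280 (mod 583)
4^64 ≡ 280^2 = 78400 ≡ 278 (mod 583)
4^128 ≡ 278^2 = 77284 ≡ 328 (mod 583)
4^256 ≡ 328^2 = 107584 ≡ 312 (mod 583)
291 = 256 + 32 + 2 + 1 in binary powers of 2.
So 4^291 ≡ 312 · 280 · 16 · 4 ≡ 70 (mod 583).
Squaring chain: 70; never reaches −1, so base 4 is a Miller–Rabin witness that 583 is composite.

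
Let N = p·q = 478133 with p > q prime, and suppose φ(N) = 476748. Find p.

φ(n) = (p−1)(q−1) = n − (p+q) + 1, so p + q = 478133 − 476748 + 1 = 1386.
p and q are the roots of t² − 1386t + 478133 = 0.
Discriminant: 1386² − 4·478133 = 1920996 − 1912532 = 8464; √8464 = 92.
q = (1386 − 92)/2 = 647, p = (1386 + 92)/2 = 739.
Check: 647 · 739 = 478133.

739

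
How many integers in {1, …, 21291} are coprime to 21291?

Factor: 21291 = 3 · 47 · 151.
φ(21291) = (3−1) · (47−1) · (151−1) = 2 · 46 · 150 = 13800.

13800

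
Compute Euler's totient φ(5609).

5460

Factor: 5609 = 71 · 79.
φ(5609) = (71−1) · (79−1) = 70 · 78 = 5460.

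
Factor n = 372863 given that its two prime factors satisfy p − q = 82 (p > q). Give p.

Since p = q + 82, we have 372863 = q(q + 82), so q² + 82q − 372863 = 0.
Discriminant: 82² + 4·372863 = 6724 + 1491452 = 1498176; √1498176 = 1224.
q = (−82 + 1224)/2 = 571, and p = q + 82 = 653.
Check: 571 · 653 = 372863.

653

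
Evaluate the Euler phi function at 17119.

14976

Factor: 17119 = 17 · 19 · 53.
φ(17119) = (17−1) · (19−1) · (53−1) = 16 · 18 · 52 = 14976.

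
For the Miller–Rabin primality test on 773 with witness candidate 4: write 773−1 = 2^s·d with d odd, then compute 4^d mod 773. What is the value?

773 − 1 = 772 = 2^2 · 193, so d = 193.
4^1 ≡ 4 (mod 773)
4^2 ≡ 4^2 = 16 ≡ 16 (mod 773)
4^4 ≡ 16^2 = 256 ≡ 256 (mod 773)
4^8 ≡ 256^2 = 65536 ≡ 604 (mod 773)
4^16 ≡ 604^2 = 364816 ≡ 733 (mod 773)
4^32 ≡ 733^2 = 537289 ≡ 54 (mod 773)
4^64 ≡ 54^2 = 2916 ≡ 597 (mod 773)
4^128 ≡ 597^2 = 356409 ≡ 56 (mod 773)
193 = 128 + 64 + 1 in binary powers of 2.
So 4^193 ≡ 56 · 597 · 4 ≡ 772 (mod 773).
Since 4^d ≡ 772 (mod 773), base 4 does not prove 773 composite.

772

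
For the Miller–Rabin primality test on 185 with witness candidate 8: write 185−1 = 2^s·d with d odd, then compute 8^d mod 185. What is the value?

185 − 1 = 184 = 2^3 · 23, so d = 23.
8^1 ≡ 8 (mod 185)
8^2 ≡ 8^2 = 64 ≡ 64 (mod 185)
8^4 ≡ 64^2 = 4096 ≡ 26 (mod 185)
8^8 ≡ 26^2 = 676 ≡ 121 (mod 185)
8^16 ≡ 121^2 = 14641 ≡ 26 (mod 185)
23 = 16 + 4 + 2 + 1 in binary powers of 2.
So 8^23 ≡ 26 · 26 · 64 · 8 ≡ 162 (mod 185).
Squaring chain: 162 → 159 → 121; never reaches −1, so base 8 is a Miller–Rabin witness that 185 is composite.

162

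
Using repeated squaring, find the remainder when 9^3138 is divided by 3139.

9^1 ≡ 9 (mod 3139)
9^2 ≡ 9^2 = 81 ≡ 81 (mod 3139)
9^4 ≡ 81^2 = 6561 ≡ 283 (mod 3139)
9^8 ≡ 283^2 = 80089 ≡ 1614 (mod 3139)
9^16 ≡ 1614^2 = 2604996 ≡ 2765 (mod 3139)
9^32 ≡ 2765^2 = 7645225 ≡ 1760 (mod 3139)
9^64 ≡ 1760^2 = 3097600 ≡ 2546 (mod 3139)
9^128 ≡ 2546^2 = 6482116 ≡ 81 (mod 3139)
9^256 ≡ 81^2 = 6561 ≡ 283 (mod 3139)
9^512 ≡ 283^2 = 80089 ≡ 1614 (mod 3139)
9^1024 ≡ 1614^2 = 2604996 ≡ 2765 (mod 3139)
9^2048 ≡ 2765^2 = 7645225 ≡ 1760 (mod 3139)
3138 = 2048 + 1024 + 64 + 2 in binary powers of 2.
So 9^3138 ≡ 1760 · 2765 · 2546 · 81 ≡ 293 (mod 3139).
Since 293 ≠ 1, base 9 is a Fermat witness: 3139 is composite.

293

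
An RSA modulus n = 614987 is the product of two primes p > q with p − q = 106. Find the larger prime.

839

Since p = q + 106, we have 614987 = q(q + 106), so q² + 106q − 614987 = 0.
Discriminant: 106² + 4·614987 = 11236 + 2459948 = 2471184; √2471184 = 1572.
q = (−106 + 1572)/2 = 733, and p = q + 106 = 839.
Check: 733 · 839 = 614987.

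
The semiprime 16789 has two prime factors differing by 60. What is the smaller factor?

103

Since p = q + 60, we have 16789 = q(q + 60), so q² + 60q − 16789 = 0.
Discriminant: 60² + 4·16789 = 3600 + 67156 = 70756; √70756 = 266.
q = (−60 + 266)/2 = 103, and p = q + 60 = 163.
Check: 103 · 163 = 16789.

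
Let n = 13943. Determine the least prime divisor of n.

13943 is odd.
Digit sum 20, not divisible by 3.
Ends in 3: not divisible by 5.
7: 13943 = 7·1991 + 6
11: 13943 = 11·1267 + 6
13: 13943 = 13·1072 + 7
17: 13943 = 17·820 + 3
19: 13943 = 19·733 + 16
23: 13943 = 23·606 + 5
29: 13943 = 29·480 + 23
31: 13943 = 31·449 + 24
37: 13943 = 37·376 + 31
41: 13943 = 41·340 + 3
43: 13943 = 43·324 + 11
47: 13943 = 47·296 + 31
53: 13943 = 53·263 + 4
59: 13943 = 59·236 + 19
61: 13943 = 61·228 + 35
67: 13943 = 67·208 + 7
71: 13943 = 71·196 + 27
73: 13943 = 73·191

73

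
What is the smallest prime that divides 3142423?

3142423 is odd.
Digit sum 19, not divisible by 3.
Ends in 3: not divisible by 5.
7: 3142423 = 7·448917 + 4
11: 3142423 = 11·285674 + 9
13: 3142423 = 13·241724 + 11
17: 3142423 = 17·184848 + 7
19: 3142423 = 19·165390 + 13
23: 3142423 = 23·136627 + 2
29: 3142423 = 29·108359 + 12
31: 3142423 = 31·101368 + 15
37: 3142423 = 37·84930 + 13
41: 3142423 = 41·76644 + 19
43: 3142423 = 43·73079 + 26
47: 3142423 = 47·66860 + 3
53: 3142423 = 53·59291

53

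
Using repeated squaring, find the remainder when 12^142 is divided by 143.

1

12^1 ≡ 12 (mod 143)
12^2 ≡ 12^2 = 144 ≡ 1 (mod 143)
12^4 ≡ 1^2 = 1 ≡ 1 (mod 143)
12^8 ≡ 1^2 = 1 ≡ 1 (mod 143)
12^16 ≡ 1^2 = 1 ≡ 1 (mod 143)
12^32 ≡ 1^2 = 1 ≡ 1 (mod 143)
12^64 ≡ 1^2 = 1 ≡ 1 (mod 143)
12^128 ≡ 1^2 = 1 ≡ 1 (mod 143)
142 = 128 + 8 + 4 + 2 in binary powers of 2.
So 12^142 ≡ 1 · 1 · 1 · 1 ≡ 1 (mod 143).
Since the result is 1, base 12 gives no evidence that 143 is composite.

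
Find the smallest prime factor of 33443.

53

33443 is odd.
Digit sum 17, not divisible by 3.
Ends in 3: not divisible by 5.
7: 33443 = 7·4777 + 4
11: 33443 = 11·3040 + 3
13: 33443 = 13·2572 + 7
17: 33443 = 17·1967 + 4
19: 33443 = 19·1760 + 3
23: 33443 = 23·1454 + 1
29: 33443 = 29·1153 + 6
31: 33443 = 31·1078 + 25
37: 33443 = 37·903 + 32
41: 33443 = 41·815 + 28
43: 33443 = 43·777 + 32
47: 33443 = 47·711 + 26
53: 33443 = 53·631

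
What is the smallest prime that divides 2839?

2839 is odd.
Digit sum 22, not divisible by 3.
Ends in 9: not divisible by 5.
7: 2839 = 7·405 + 4
11: 2839 = 11·258 + 1
13: 2839 = 13·218 + 5
17: 2839 = 17·167

17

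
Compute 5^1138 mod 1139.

1096

5^1 ≡ 5 (mod 1139)
5^2 ≡ 5^2 = 25 ≡ 25 (mod 1139)
5^4 ≡ 25^2 = 625 ≡ 625 (mod 1139)
5^8 ≡ 625^2 = 390625 ≡ 1087 (mod 1139)
5^16 ≡ 1087^2 = 1181569 ≡ 426 (mod 1139)
5^32 ≡ 426^2 = 181476 ≡ 375 (mod 1139)
5^64 ≡ 375^2 = 140625 ≡ 528 (mod 1139)
5^128 ≡ 528^2 = 278784 ≡ 868 (mod 1139)
5^256 ≡ 868^2 = 753424 ≡ 545 (mod 1139)
5^512 ≡ 545^2 = 297025 ≡ 885 (mod 1139)
5^1024 ≡ 885^2 = 783225 ≡ 732 (mod 1139)
1138 = 1024 + 64 + 32 + 16 + 2 in binary powers of 2.
So 5^1138 ≡ 732 · 528 · 375 · 426 · 25 ≡ 1096 (mod 1139).
Since 1096 ≠ 1, base 5 is a Fermat witness: 1139 is composite.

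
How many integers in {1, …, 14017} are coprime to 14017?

Factor: 14017 = 107 · 131.
φ(14017) = (107−1) · (131−1) = 106 · 130 = 13780.

13780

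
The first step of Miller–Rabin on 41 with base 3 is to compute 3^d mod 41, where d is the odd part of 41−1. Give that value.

41 − 1 = 40 = 2^3 · 5, so d = 5.
3^1 ≡ 3 (mod 41)
3^2 ≡ 3^2 = 9 ≡ 9 (mod 41)
3^4 ≡ 9^2 = 81 ≡ 40 (mod 41)
5 = 4 + 1 in binary powers of 2.
So 3^5 ≡ 40 · 3 ≡ 38 (mod 41).
Squaring chain: 38 → 9 → 40; reaches −1, so base 3 does not prove 41 composite.

38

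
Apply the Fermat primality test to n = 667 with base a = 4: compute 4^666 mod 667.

4^1 ≡ 4 (mod 667)
4^2 ≡ 4^2 = 16 ≡ 16 (mod 667)
4^4 ≡ 16^2 = 256 ≡ 256 (mod 667)
4^8 ≡ 256^2 = 65536 ≡ 170 (mod 667)
4^16 ≡ 170^2 = 28900 ≡ 219 (mod 667)
4^32 ≡ 219^2 = 47961 ≡ 604 (mod 667)
4^64 ≡ 604^2 = 364816 ≡ 634 (mod 667)
4^128 ≡ 634^2 = 401956 ≡ 422 (mod 667)
4^256 ≡ 422^2 = 178084 ≡ 662 (mod 667)
4^512 ≡ 662^2 = 438244 ≡ 25 (mod 667)
666 = 512 + 128 + 16 + 8 + 2 in binary powers of 2.
So 4^666 ≡ 25 · 422 · 219 · 170 · 16 ≡ 25 (mod 667).
Since 25 ≠ 1, base 4 is a Fermat witness: 667 is composite.

25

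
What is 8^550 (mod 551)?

486

8^1 ≡ 8 (mod 551)
8^2 ≡ 8^2 = 64 ≡ 64 (mod 551)
8^4 ≡ 64^2 = 4096 ≡ 239 (mod 551)
8^8 ≡ 239^2 = 57121 ≡ 368 (mod 551)
8^16 ≡ 368^2 = 135424 ≡ 429 (mod 551)
8^32 ≡ 429^2 = 184041 ≡ 7 (mod 551)
8^64 ≡ 7^2 = 49 ≡ 49 (mod 551)
8^128 ≡ 49^2 = 2401 ≡ 197 (mod 551)
8^256 ≡ 197^2 = 38809 ≡ 239 (mod 551)
8^512 ≡ 239^2 = 57121 ≡ 368 (mod 551)
550 = 512 + 32 + 4 + 2 in binary powers of 2.
So 8^550 ≡ 368 · 7 · 239 · 64 ≡ 486 (mod 551).
Since 486 ≠ 1, base 8 is a Fermat witness: 551 is composite.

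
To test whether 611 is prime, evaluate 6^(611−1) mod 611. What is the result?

6^1 ≡ 6 (mod 611)
6^2 ≡ 6^2 = 36 ≡ 36 (mod 611)
6^4 ≡ 36^2 = 1296 ≡ 74 (mod 611)
6^8 ≡ 74^2 = 5476 ≡ 588 (mod 611)
6^16 ≡ 588^2 = 345744 ≡ 529 (mod 611)
6^32 ≡ 529^2 = 279841 ≡ 3 (mod 611)
6^64 ≡ 3^2 = 9 ≡ 9 (mod 611)
6^128 ≡ 9^2 = 81 ≡ 81 (mod 611)
6^256 ≡ 81^2 = 6561 ≡ 451 (mod 611)
6^512 ≡ 451^2 = 203401 ≡ 549 (mod 611)
610 = 512 + 64 + 32 + 2 in binary powers of 2.
So 6^610 ≡ 549 · 9 · 3 · 36 ≡ 225 (mod 611).
Since 225 ≠ 1, base 6 is a Fermat witness: 611 is composite.

225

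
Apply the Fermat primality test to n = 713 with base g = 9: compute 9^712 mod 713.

289

9^1 ≡ 9 (mod 713)
9^2 ≡ 9^2 = 81 ≡ 81 (mod 713)
9^4 ≡ 81^2 = 6561 ≡ 144 (mod 713)
9^8 ≡ 144^2 = 20736 ≡ 59 (mod 713)
9^16 ≡ 59^2 = 3481 ≡ 629 (mod 713)
9^32 ≡ 629^2 = 395641 ≡ 639 (mod 713)
9^64 ≡ 639^2 = 408321 ≡ 485 (mod 713)
9^128 ≡ 485^2 = 235225 ≡ 648 (mod 713)
9^256 ≡ 648^2 = 419904 ≡ 660 (mod 713)
9^512 ≡ 660^2 = 435600 ≡ 670 (mod 713)
712 = 512 + 128 + 64 + 8 in binary powers of 2.
So 9^712 ≡ 670 · 648 · 485 · 59 ≡ 289 (mod 713).
Since 289 ≠ 1, base 9 is a Fermat witness: 713 is composite.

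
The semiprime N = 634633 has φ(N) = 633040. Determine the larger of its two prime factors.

821

φ(n) = (p−1)(q−1) = n − (p+q) + 1, so p + q = 634633 − 633040 + 1 = 1594.
p and q are the roots of t² − 1594t + 634633 = 0.
Discriminant: 1594² − 4·634633 = 2540836 − 2538532 = 2304; √2304 = 48.
q = (1594 − 48)/2 = 773, p = (1594 + 48)/2 = 821.
Check: 773 · 821 = 634633.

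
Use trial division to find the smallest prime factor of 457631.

23

457631 is odd.
Digit sum 26, not divisible by 3.
Ends in 1: not divisible by 5.
7: 457631 = 7·65375 + 6
11: 457631 = 11·41602 + 9
13: 457631 = 13·35202 + 5
17: 457631 = 17·26919 + 8
19: 457631 = 19·24085 + 16
23: 457631 = 23·19897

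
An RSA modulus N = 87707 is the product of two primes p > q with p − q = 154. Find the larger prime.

383

Since p = q + 154, we have 87707 = q(q + 154), so q² + 154q − 87707 = 0.
Discriminant: 154² + 4·87707 = 23716 + 350828 = 374544; √374544 = 612.
q = (−154 + 612)/2 = 229, and p = q + 154 = 383.
Check: 229 · 383 = 87707.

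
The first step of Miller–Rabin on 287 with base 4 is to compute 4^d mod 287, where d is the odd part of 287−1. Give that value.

23

287 − 1 = 286 = 2^1 · 143, so d = 143.
4^1 ≡ 4 (mod 287)
4^2 ≡ 4^2 = 16 ≡ 16 (mod 287)
4^4 ≡ 16^2 = 256 ≡ 256 (mod 287)
4^8 ≡ 256^2 = 65536 ≡ 100 (mod 287)
4^16 ≡ 100^2 = 10000 ≡ 242 (mod 287)
4^32 ≡ 242^2 = 58564 ≡ 16 (mod 287)
4^64 ≡ 16^2 = 256 ≡ 256 (mod 287)
4^128 ≡ 256^2 = 65536 ≡ 100 (mod 287)
143 = 128 + 8 + 4 + 2 + 1 in binary powers of 2.
So 4^143 ≡ 100 · 100 · 256 · 16 · 4 ≡ 23 (mod 287).
Squaring chain: 23; never reaches −1, so base 4 is a Miller–Rabin witness that 287 is composite.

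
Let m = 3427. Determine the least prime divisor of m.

23

3427 is odd.
Digit sum 16, not divisible by 3.
Ends in 7: not divisible by 5.
7: 3427 = 7·489 + 4
11: 3427 = 11·311 + 6
13: 3427 = 13·263 + 8
17: 3427 = 17·201 + 10
19: 3427 = 19·180 + 7
23: 3427 = 23·149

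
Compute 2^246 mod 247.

2^1 ≡ 2 (mod 247)
2^2 ≡ 2^2 = 4 ≡ 4 (mod 247)
2^4 ≡ 4^2 = 16 ≡ 16 (mod 247)
2^8 ≡ 16^2 = 256 ≡ 9 (mod 247)
2^16 ≡ 9^2 = 81 ≡ 81 (mod 247)
2^32 ≡ 81^2 = 6561 ≡ 139 (mod 247)
2^64 ≡ 139^2 = 19321 ≡ 55 (mod 247)
2^128 ≡ 55^2 = 3025 ≡ 61 (mod 247)
246 = 128 + 64 + 32 + 16 + 4 + 2 in binary powers of 2.
So 2^246 ≡ 61 · 55 · 139 · 81 · 16 · 4 ≡ 220 (mod 247).
Since 220 ≠ 1, base 2 is a Fermat witness: 247 is composite.

220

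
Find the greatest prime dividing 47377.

47377 = 11 · 4307
4307 = 59 · 73
73 is prime.
So 47377 = 11 · 59 · 73; the largest prime factor is 73.

73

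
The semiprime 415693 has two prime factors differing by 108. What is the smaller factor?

Since p = q + 108, we have 415693 = q(q + 108), so q² + 108q − 415693 = 0.
Discriminant: 108² + 4·415693 = 11664 + 1662772 = 1674436; √1674436 = 1294.
q = (−108 + 1294)/2 = 593, and p = q + 108 = 701.
Check: 593 · 701 = 415693.

593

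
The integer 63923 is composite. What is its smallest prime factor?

97

63923 is odd.
Digit sum 23, not divisible by 3.
Ends in 3: not divisible by 5.
7: 63923 = 7·9131 + 6
11: 63923 = 11·5811 + 2
13: 63923 = 13·4917 + 2
17: 63923 = 17·3760 + 3
19: 63923 = 19·3364 + 7
23: 63923 = 23·2779 + 6
29: 63923 = 29·2204 + 7
31: 63923 = 31·2062 + 1
37: 63923 = 37·1727 + 24
41: 63923 = 41·1559 + 4
43: 63923 = 43·1486 + 25
47: 63923 = 47·1360 + 3
53: 63923 = 53·1206 + 5
59: 63923 = 59·1083 + 26
61: 63923 = 61·1047 + 56
67: 63923 = 67·954 + 5
71: 63923 = 71·900 + 23
73: 63923 = 73·875 + 48
79: 63923 = 79·809 + 12
83: 63923 = 83·770 + 13
89: 63923 = 89·718 + 21
97: 63923 = 97·659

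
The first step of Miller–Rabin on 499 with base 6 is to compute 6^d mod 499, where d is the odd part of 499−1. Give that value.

1

499 − 1 = 498 = 2^1 · 249, so d = 249.
6^1 ≡ 6 (mod 499)
6^2 ≡ 6^2 = 36 ≡ 36 (mod 499)
6^4 ≡ 36^2 = 1296 ≡ 298 (mod 499)
6^8 ≡ 298^2 = 88804 ≡ 481 (mod 499)
6^16 ≡ 481^2 = 231361 ≡ 324 (mod 499)
6^32 ≡ 324^2 = 104976 ≡ 186 (mod 499)
6^64 ≡ 186^2 = 34596 ≡ 165 (mod 499)
6^128 ≡ 165^2 = 27225 ≡ 279 (mod 499)
249 = 128 + 64 + 32 + 16 + 8 + 1 in binary powers of 2.
So 6^249 ≡ 279 · 165 · 186 · 324 · 481 · 6 ≡ 1 (mod 499).
Since 6^d ≡ 1 (mod 499), base 6 does not prove 499 composite.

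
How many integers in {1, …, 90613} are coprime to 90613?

Factor: 90613 = 31 · 37 · 79.
φ(90613) = (31−1) · (37−1) · (79−1) = 30 · 36 · 78 = 84240.

84240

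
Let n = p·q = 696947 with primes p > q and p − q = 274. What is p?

983

Since p = q + 274, we have 696947 = q(q + 274), so q² + 274q − 696947 = 0.
Discriminant: 274² + 4·696947 = 75076 + 2787788 = 2862864; √2862864 = 1692.
q = (−274 + 1692)/2 = 709, and p = q + 274 = 983.
Check: 709 · 983 = 696947.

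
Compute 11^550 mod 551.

11^1 ≡ 11 (mod 551)
11^2 ≡ 11^2 = 121 ≡ 121 (mod 551)
11^4 ≡ 121^2 = 14641 ≡ 315 (mod 551)
11^8 ≡ 315^2 = 99225 ≡ 45 (mod 551)
11^16 ≡ 45^2 = 2025 ≡ 372 (mod 551)
11^32 ≡ 372^2 = 138384 ≡ 83 (mod 551)
11^64 ≡ 83^2 = 6889 ≡ 277 (mod 551)
11^128 ≡ 277^2 = 76729 ≡ 140 (mod 551)
11^256 ≡ 140^2 = 19600 ≡ 315 (mod 551)
11^512 ≡ 315^2 = 99225 ≡ 45 (mod 551)
550 = 512 + 32 + 4 + 2 in binary powers of 2.
So 11^550 ≡ 45 · 83 · 315 · 121 ≡ 410 (mod 551).
Since 410 ≠ 1, base 11 is a Fermat witness: 551 is composite.

410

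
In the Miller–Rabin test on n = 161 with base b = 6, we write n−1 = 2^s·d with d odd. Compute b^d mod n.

161 − 1 = 160 = 2^5 · 5, so d = 5.
6^1 ≡ 6 (mod 161)
6^2 ≡ 6^2 = 36 ≡ 36 (mod 161)
6^4 ≡ 36^2 = 1296 ≡ 8 (mod 161)
5 = 4 + 1 in binary powers of 2.
So 6^5 ≡ 8 · 6 ≡ 48 (mod 161).
Squaring chain: 48 → 50 → 85 → 141 → 78; never reaches −1, so base 6 is a Miller–Rabin witness that 161 is composite.

48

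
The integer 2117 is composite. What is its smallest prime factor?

2117 is odd.
Digit sum 11, not divisible by 3.
Ends in 7: not divisible by 5.
7: 2117 = 7·302 + 3
11: 2117 = 11·192 + 5
13: 2117 = 13·162 + 11
17: 2117 = 17·124 + 9
19: 2117 = 19·111 + 8
23: 2117 = 23·92 + 1
29: 2117 = 29·73

29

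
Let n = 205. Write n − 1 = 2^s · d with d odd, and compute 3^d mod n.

27

205 − 1 = 204 = 2^2 · 51, so d = 51.
3^1 ≡ 3 (mod 205)
3^2 ≡ 3^2 = 9 ≡ 9 (mod 205)
3^4 ≡ 9^2 = 81 ≡ 81 (mod 205)
3^8 ≡ 81^2 = 6561 ≡ 1 (mod 205)
3^16 ≡ 1^2 = 1 ≡ 1 (mod 205)
3^32 ≡ 1^2 = 1 ≡ 1 (mod 205)
51 = 32 + 16 + 2 + 1 in binary powers of 2.
So 3^51 ≡ 1 · 1 · 9 · 3 ≡ 27 (mod 205).
Squaring chain: 27 → 114; never reaches −1, so base 3 is a Miller–Rabin witness that 205 is composite.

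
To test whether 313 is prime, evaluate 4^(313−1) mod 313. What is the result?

1

4^1 ≡ 4 (mod 313)
4^2 ≡ 4^2 = 16 ≡ 16 (mod 313)
4^4 ≡ 16^2 = 256 ≡ 256 (mod 313)
4^8 ≡ 256^2 = 65536 ≡ 119 (mod 313)
4^16 ≡ 119^2 = 14161 ≡ 76 (mod 313)
4^32 ≡ 76^2 = 5776 ≡ 142 (mod 313)
4^64 ≡ 142^2 = 20164 ≡ 132 (mod 313)
4^128 ≡ 132^2 = 17424 ≡ 209 (mod 313)
4^256 ≡ 209^2 = 43681 ≡ 174 (mod 313)
312 = 256 + 32 + 16 + 8 in binary powers of 2.
So 4^312 ≡ 174 · 142 · 76 · 119 ≡ 1 (mod 313).
Since the result is 1, base 4 gives no evidence that 313 is composite.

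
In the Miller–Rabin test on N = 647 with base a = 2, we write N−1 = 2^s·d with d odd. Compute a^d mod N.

647 − 1 = 646 = 2^1 · 323, so d = 323.
2^1 ≡ 2 (mod 647)
2^2 ≡ 2^2 = 4 ≡ 4 (mod 647)
2^4 ≡ 4^2 = 16 ≡ 16 (mod 647)
2^8 ≡ 16^2 = 256 ≡ 256 (mod 647)
2^16 ≡ 256^2 = 65536 ≡ 189 (mod 647)
2^32 ≡ 189^2 = 35721 ≡ 136 (mod 647)
2^64 ≡ 136^2 = 18496 ≡ 380 (mod 647)
2^128 ≡ 380^2 = 144400 ≡ 119 (mod 647)
2^256 ≡ 119^2 = 14161 ≡ 574 (mod 647)
323 = 256 + 64 + 2 + 1 in binary powers of 2.
So 2^323 ≡ 574 · 380 · 4 · 2 ≡ 1 (mod 647).
Since 2^d ≡ 1 (mod 647), base 2 does not prove 647 composite.

1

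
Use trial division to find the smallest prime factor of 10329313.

61

10329313 is odd.
Digit sum 22, not divisible by 3.
Ends in 3: not divisible by 5.
7: 10329313 = 7·1475616 + 1
11: 10329313 = 11·939028 + 5
13: 10329313 = 13·794562 + 7
17: 10329313 = 17·607606 + 11
19: 10329313 = 19·543648 + 1
23: 10329313 = 23·449100 + 13
29: 10329313 = 29·356183 + 6
31: 10329313 = 31·333203 + 20
37: 10329313 = 37·279170 + 23
41: 10329313 = 41·251934 + 19
43: 10329313 = 43·240216 + 25
47: 10329313 = 47·219772 + 29
53: 10329313 = 53·194892 + 37
59: 10329313 = 59·175073 + 6
61: 10329313 = 61·169333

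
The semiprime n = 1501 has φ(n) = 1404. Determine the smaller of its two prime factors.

φ(n) = (p−1)(q−1) = n − (p+q) + 1, so p + q = 1501 − 1404 + 1 = 98.
p and q are the roots of t² − 98t + 1501 = 0.
Discriminant: 98² − 4·1501 = 9604 − 6004 = 3600; √3600 = 60.
q = (98 − 60)/2 = 19, p = (98 + 60)/2 = 79.
Check: 19 · 79 = 1501.

19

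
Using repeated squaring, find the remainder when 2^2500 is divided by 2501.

2^1 ≡ 2 (mod 2501)
2^2 ≡ 2^2 = 4 ≡ 4 (mod 2501)
2^4 ≡ 4^2 = 16 ≡ 16 (mod 2501)
2^8 ≡ 16^2 = 256 ≡ 256 (mod 2501)
2^16 ≡ 256^2 = 65536 ≡ 510 (mod 2501)
2^32 ≡ 510^2 = 260100 ≡ 2497 (mod 2501)
2^64 ≡ 2497^2 = 6235009 ≡ 16 (mod 2501)
2^128 ≡ 16^2 = 256 ≡ 256 (mod 2501)
2^256 ≡ 256^2 = 65536 ≡ 510 (mod 2501)
2^512 ≡ 510^2 = 260100 ≡ 2497 (mod 2501)
2^1024 ≡ 2497^2 = 6235009 ≡ 16 (mod 2501)
2^2048 ≡ 16^2 = 256 ≡ 256 (mod 2501)
2500 = 2048 + 256 + 128 + 64 + 4 in binary powers of 2.
So 2^2500 ≡ 256 · 510 · 256 · 16 · 16 ≡ 1477 (mod 2501).
Since 1477 ≠ 1, base 2 is a Fermat witness: 2501 is composite.

1477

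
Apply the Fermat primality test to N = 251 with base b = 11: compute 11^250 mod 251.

11^1 ≡ 11 (mod 251)
11^2 ≡ 11^2 = 121 ≡ 121 (mod 251)
11^4 ≡ 121^2 = 14641 ≡ 83 (mod 251)
11^8 ≡ 83^2 = 6889 ≡ 112 (mod 251)
11^16 ≡ 112^2 = 12544 ≡ 245 (mod 251)
11^32 ≡ 245^2 = 60025 ≡ 36 (mod 251)
11^64 ≡ 36^2 = 1296 ≡ 41 (mod 251)
11^128 ≡ 41^2 = 1681 ≡ 175 (mod 251)
250 = 128 + 64 + 32 + 16 + 8 + 2 in binary powers of 2.
So 11^250 ≡ 175 · 41 · 36 · 245 · 112 · 121 ≡ 1 (mod 251).
Since the result is 1, base 11 gives no evidence that 251 is composite.

1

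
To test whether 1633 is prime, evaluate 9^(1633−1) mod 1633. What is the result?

9^1 ≡ 9 (mod 1633)
9^2 ≡ 9^2 = 81 ≡ 81 (mod 1633)
9^4 ≡ 81^2 = 6561 ≡ 29 (mod 1633)
9^8 ≡ 29^2 = 841 ≡ 841 (mod 1633)
9^16 ≡ 841^2 = 707281 ≡ 192 (mod 1633)
9^32 ≡ 192^2 = 36864 ≡ 938 (mod 1633)
9^64 ≡ 938^2 = 879844 ≡ 1290 (mod 1633)
9^128 ≡ 1290^2 = 1664100 ≡ 73 (mod 1633)
9^256 ≡ 73^2 = 5329 ≡ 430 (mod 1633)
9^512 ≡ 430^2 = 184900 ≡ 371 (mod 1633)
9^1024 ≡ 371^2 = 137641 ≡ 469 (mod 1633)
1632 = 1024 + 512 + 64 + 32 in binary powers of 2.
So 9^1632 ≡ 469 · 371 · 1290 · 938 ≡ 1294 (mod 1633).
Since 1294 ≠ 1, base 9 is a Fermat witness: 1633 is composite.

1294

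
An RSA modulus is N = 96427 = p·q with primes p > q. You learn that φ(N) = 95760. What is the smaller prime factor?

211

φ(n) = (p−1)(q−1) = n − (p+q) + 1, so p + q = 96427 − 95760 + 1 = 668.
p and q are the roots of t² − 668t + 96427 = 0.
Discriminant: 668² − 4·96427 = 446224 − 385708 = 60516; √60516 = 246.
q = (668 − 246)/2 = 211, p = (668 + 246)/2 = 457.
Check: 211 · 457 = 96427.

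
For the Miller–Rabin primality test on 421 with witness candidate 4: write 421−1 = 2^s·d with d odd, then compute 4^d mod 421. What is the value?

420

421 − 1 = 420 = 2^2 · 105, so d = 105.
4^1 ≡ 4 (mod 421)
4^2 ≡ 4^2 = 16 ≡ 16 (mod 421)
4^4 ≡ 16^2 = 256 ≡ 256 (mod 421)
4^8 ≡ 256^2 = 65536 ≡ 281 (mod 421)
4^16 ≡ 281^2 = 78961 ≡ 234 (mod 421)
4^32 ≡ 234^2 = 54756 ≡ 26 (mod 421)
4^64 ≡ 26^2 = 676 ≡ 255 (mod 421)
105 = 64 + 32 + 8 + 1 in binary powers of 2.
So 4^105 ≡ 255 · 26 · 281 · 4 ≡ 420 (mod 421).
Since 4^d ≡ 420 (mod 421), base 4 does not prove 421 composite.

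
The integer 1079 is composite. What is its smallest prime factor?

13

1079 is odd.
Digit sum 17, not divisible by 3.
Ends in 9: not divisible by 5.
7: 1079 = 7·154 + 1
11: 1079 = 11·98 + 1
13: 1079 = 13·83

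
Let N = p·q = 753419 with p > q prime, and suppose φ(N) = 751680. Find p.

φ(n) = (p−1)(q−1) = n − (p+q) + 1, so p + q = 753419 − 751680 + 1 = 1740.
p and q are the roots of t² − 1740t + 753419 = 0.
Discriminant: 1740² − 4·753419 = 3027600 − 3013676 = 13924; √13924 = 118.
q = (1740 − 118)/2 = 811, p = (1740 + 118)/2 = 929.
Check: 811 · 929 = 753419.

929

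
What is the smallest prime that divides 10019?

10019 is odd.
Digit sum 11, not divisible by 3.
Ends in 9: not divisible by 5.
7: 10019 = 7·1431 + 2
11: 10019 = 11·910 + 9
13: 10019 = 13·770 + 9
17: 10019 = 17·589 + 6
19: 10019 = 19·527 + 6
23: 10019 = 23·435 + 14
29: 10019 = 29·345 + 14
31: 10019 = 31·323 + 6
37: 10019 = 37·270 + 29
41: 10019 = 41·244 + 15
43: 10019 = 43·233

43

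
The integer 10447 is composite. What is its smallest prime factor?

10447 is odd.
Digit sum 16, not divisible by 3.
Ends in 7: not divisible by 5.
7: 10447 = 7·1492 + 3
11: 10447 = 11·949 + 8
13: 10447 = 13·803 + 8
17: 10447 = 17·614 + 9
19: 10447 = 19·549 + 16
23: 10447 = 23·454 + 5
29: 10447 = 29·360 + 7
31: 10447 = 31·337

31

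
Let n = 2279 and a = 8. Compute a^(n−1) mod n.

520

8^1 ≡ 8 (mod 2279)
8^2 ≡ 8^2 = 64 ≡ 64 (mod 2279)
8^4 ≡ 64^2 = 4096 ≡ 1817 (mod 2279)
8^8 ≡ 1817^2 = 3301489 ≡ 1497 (mod 2279)
8^16 ≡ 1497^2 = 2241009 ≡ 752 (mod 2279)
8^32 ≡ 752^2 = 565504 ≡ 312 (mod 2279)
8^64 ≡ 312^2 = 97344 ≡ 1626 (mod 2279)
8^128 ≡ 1626^2 = 2643876 ≡ 236 (mod 2279)
8^256 ≡ 236^2 = 55696 ≡ 1000 (mod 2279)
8^512 ≡ 1000^2 = 1000000 ≡ 1798 (mod 2279)
8^1024 ≡ 1798^2 = 3232804 ≡ 1182 (mod 2279)
8^2048 ≡ 1182^2 = 1397124 ≡ 97 (mod 2279)
2278 = 2048 + 128 + 64 + 32 + 4 + 2 in binary powers of 2.
So 8^2278 ≡ 97 · 236 · 1626 · 312 · 1817 · 64 ≡ 520 (mod 2279).
Since 520 ≠ 1, base 8 is a Fermat witness: 2279 is composite.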